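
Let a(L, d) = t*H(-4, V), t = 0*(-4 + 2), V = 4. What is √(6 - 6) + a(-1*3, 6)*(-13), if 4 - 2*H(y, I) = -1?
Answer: 0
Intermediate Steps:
H(y, I) = 5/2 (H(y, I) = 2 - ½*(-1) = 2 + ½ = 5/2)
t = 0 (t = 0*(-2) = 0)
a(L, d) = 0 (a(L, d) = 0*(5/2) = 0)
√(6 - 6) + a(-1*3, 6)*(-13) = √(6 - 6) + 0*(-13) = √0 + 0 = 0 + 0 = 0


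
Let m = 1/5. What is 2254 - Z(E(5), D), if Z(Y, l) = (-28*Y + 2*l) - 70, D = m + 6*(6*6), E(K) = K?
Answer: 10158/5 ≈ 2031.6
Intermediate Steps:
m = 1/5 ≈ 0.20000
D = 1081/5 (D = 1/5 + 6*(6*6) = 1/5 + 6*36 = 1/5 + 216 = 1081/5 ≈ 216.20)
Z(Y, l) = -70 - 28*Y + 2*l
2254 - Z(E(5), D) = 2254 - (-70 - 28*5 + 2*(1081/5)) = 2254 - (-70 - 140 + 2162/5) = 2254 - 1*1112/5 = 2254 - 1112/5 = 10158/5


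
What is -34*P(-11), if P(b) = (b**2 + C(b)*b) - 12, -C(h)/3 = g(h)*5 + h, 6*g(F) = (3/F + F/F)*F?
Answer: 16116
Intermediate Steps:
g(F) = F*(1 + 3/F)/6 (g(F) = ((3/F + F/F)*F)/6 = ((3/F + 1)*F)/6 = ((1 + 3/F)*F)/6 = (F*(1 + 3/F))/6 = F*(1 + 3/F)/6)
C(h) = -15/2 - 11*h/2 (C(h) = -3*((1/2 + h/6)*5 + h) = -3*((5/2 + 5*h/6) + h) = -3*(5/2 + 11*h/6) = -15/2 - 11*h/2)
P(b) = -12 + b**2 + b*(-15/2 - 11*b/2) (P(b) = (b**2 + (-15/2 - 11*b/2)*b) - 12 = (b**2 + b*(-15/2 - 11*b/2)) - 12 = -12 + b**2 + b*(-15/2 - 11*b/2))
-34*P(-11) = -34*(-12 - 15/2*(-11) - 9/2*(-11)**2) = -34*(-12 + 165/2 - 9/2*121) = -34*(-12 + 165/2 - 1089/2) = -34*(-474) = 16116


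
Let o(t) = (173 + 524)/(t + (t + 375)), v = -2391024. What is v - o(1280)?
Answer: -7017656137/2935 ≈ -2.3910e+6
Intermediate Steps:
o(t) = 697/(375 + 2*t) (o(t) = 697/(t + (375 + t)) = 697/(375 + 2*t))
v - o(1280) = -2391024 - 697/(375 + 2*1280) = -2391024 - 697/(375 + 2560) = -2391024 - 697/2935 = -7017656137/2935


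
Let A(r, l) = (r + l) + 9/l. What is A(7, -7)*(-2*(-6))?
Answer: -108/7 ≈ -15.429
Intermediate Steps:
A(r, l) = l + r + 9/l (A(r, l) = (l + r) + 9/l = l + r + 9/l)
A(7, -7)*(-2*(-6)) = (-7 + 7 + 9/(-7))*(-2*(-6)) = (-7 + 7 + 9*(-1/7))*12 = (-7 + 7 - 9/7)*12 = -9/7*12 = -108/7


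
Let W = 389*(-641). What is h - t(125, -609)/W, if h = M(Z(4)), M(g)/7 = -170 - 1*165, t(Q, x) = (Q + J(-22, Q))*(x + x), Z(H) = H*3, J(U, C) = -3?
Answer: -584872001/249349 ≈ -2345.6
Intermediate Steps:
Z(H) = 3*H
t(Q, x) = 2*x*(-3 + Q) (t(Q, x) = (Q - 3)*(x + x) = (-3 + Q)*(2*x) = 2*x*(-3 + Q))
W = -249349
M(g) = -2345 (M(g) = 7*(-170 - 1*165) = 7*(-170 - 165) = 7*(-335) = -2345)
h = -2345
h - t(125, -609)/W = -2345 - 2*(-609)*(-3 + 125)/(-249349) = -2345 - 2*(-609)*122*(-1)/249349 = -2345 - (-148596)*(-1)/249349 = -2345 - 1*148596/249349 = -2345 - 148596/249349 = -584872001/249349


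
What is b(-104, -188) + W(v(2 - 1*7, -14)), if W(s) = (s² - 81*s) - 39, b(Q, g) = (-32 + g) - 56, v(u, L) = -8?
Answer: 397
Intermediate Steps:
b(Q, g) = -88 + g
W(s) = -39 + s² - 81*s
b(-104, -188) + W(v(2 - 1*7, -14)) = (-88 - 188) + (-39 + (-8)² - 81*(-8)) = -276 + (-39 + 64 + 648) = -276 + 673 = 397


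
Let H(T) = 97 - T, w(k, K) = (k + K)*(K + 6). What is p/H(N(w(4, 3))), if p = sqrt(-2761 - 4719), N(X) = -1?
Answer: I*sqrt(1870)/49 ≈ 0.88252*I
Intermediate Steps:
w(k, K) = (6 + K)*(K + k) (w(k, K) = (K + k)*(6 + K) = (6 + K)*(K + k))
p = 2*I*sqrt(1870) (p = sqrt(-7480) = 2*I*sqrt(1870) ≈ 86.487*I)
p/H(N(w(4, 3))) = (2*I*sqrt(1870))/(97 - 1*(-1)) = (2*I*sqrt(1870))/(97 + 1) = (2*I*sqrt(1870))/98 = (2*I*sqrt(1870))*(1/98) = I*sqrt(1870)/49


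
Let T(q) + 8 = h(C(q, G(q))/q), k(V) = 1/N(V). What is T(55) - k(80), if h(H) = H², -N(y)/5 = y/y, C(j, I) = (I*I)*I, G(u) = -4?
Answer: -19499/3025 ≈ -6.4460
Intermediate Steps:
C(j, I) = I³ (C(j, I) = I²*I = I³)
N(y) = -5 (N(y) = -5*y/y = -5*1 = -5)
k(V) = -⅕ (k(V) = 1/(-5) = -⅕)
T(q) = -8 + 4096/q² (T(q) = -8 + ((-4)³/q)² = -8 + (-64/q)² = -8 + 4096/q²)
T(55) - k(80) = (-8 + 4096/55²) - 1*(-⅕) = (-8 + 4096*(1/3025)) + ⅕ = (-8 + 4096/3025) + ⅕ = -20104/3025 + ⅕ = -19499/3025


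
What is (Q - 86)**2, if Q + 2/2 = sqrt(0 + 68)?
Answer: 7637 - 348*sqrt(17) ≈ 6202.2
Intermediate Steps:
Q = -1 + 2*sqrt(17) (Q = -1 + sqrt(0 + 68) = -1 + sqrt(68) = -1 + 2*sqrt(17) ≈ 7.2462)
(Q - 86)**2 = ((-1 + 2*sqrt(17)) - 86)**2 = (-87 + 2*sqrt(17))**2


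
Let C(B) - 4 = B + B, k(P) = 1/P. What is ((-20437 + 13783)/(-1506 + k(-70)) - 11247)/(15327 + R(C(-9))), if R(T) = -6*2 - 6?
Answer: -395068069/537963363 ≈ -0.73438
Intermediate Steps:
C(B) = 4 + 2*B (C(B) = 4 + (B + B) = 4 + 2*B)
R(T) = -18 (R(T) = -12 - 6 = -18)
((-20437 + 13783)/(-1506 + k(-70)) - 11247)/(15327 + R(C(-9))) = ((-20437 + 13783)/(-1506 + 1/(-70)) - 11247)/(15327 - 18) = (-6654/(-1506 - 1/70) - 11247)/15309 = (-6654/(-105421/70) - 11247)*(1/15309) = (-6654*(-70/105421) - 11247)*(1/15309) = (465780/105421 - 11247)*(1/15309) = -1185204207/105421*1/15309 = -395068069/537963363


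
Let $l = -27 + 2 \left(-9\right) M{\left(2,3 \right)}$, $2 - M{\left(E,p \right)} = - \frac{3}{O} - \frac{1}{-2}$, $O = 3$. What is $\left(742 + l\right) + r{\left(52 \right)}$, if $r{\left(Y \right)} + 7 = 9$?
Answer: $672$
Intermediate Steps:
$r{\left(Y \right)} = 2$ ($r{\left(Y \right)} = -7 + 9 = 2$)
$M{\left(E,p \right)} = \frac{5}{2}$ ($M{\left(E,p \right)} = 2 - \left(- \frac{3}{3} - \frac{1}{-2}\right) = 2 - \left(\left(-3\right) \frac{1}{3} - - \frac{1}{2}\right) = 2 - \left(-1 + \frac{1}{2}\right) = 2 - - \frac{1}{2} = 2 + \frac{1}{2} = \frac{5}{2}$)
$l = -72$ ($l = -27 + 2 \left(-9\right) \frac{5}{2} = -27 - 45 = -72$)
$\left(742 + l\right) + r{\left(52 \right)} = \left(742 - 72\right) + 2 = 670 + 2 = 672$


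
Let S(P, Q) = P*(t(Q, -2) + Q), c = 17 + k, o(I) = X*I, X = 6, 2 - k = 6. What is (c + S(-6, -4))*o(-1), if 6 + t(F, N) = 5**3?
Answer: 4062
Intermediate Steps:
t(F, N) = 119 (t(F, N) = -6 + 5**3 = -6 + 125 = 119)
k = -4 (k = 2 - 1*6 = 2 - 6 = -4)
o(I) = 6*I
c = 13 (c = 17 - 4 = 13)
S(P, Q) = P*(119 + Q)
(c + S(-6, -4))*o(-1) = (13 - 6*(119 - 4))*(6*(-1)) = (13 - 6*115)*(-6) = (13 - 690)*(-6) = -677*(-6) = 4062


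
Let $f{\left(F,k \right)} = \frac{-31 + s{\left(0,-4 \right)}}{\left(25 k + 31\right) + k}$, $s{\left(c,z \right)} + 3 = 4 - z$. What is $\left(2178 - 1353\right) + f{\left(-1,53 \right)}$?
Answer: $\frac{1162399}{1409} \approx 824.98$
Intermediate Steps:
$s{\left(c,z \right)} = 1 - z$ ($s{\left(c,z \right)} = -3 - \left(-4 + z\right) = 1 - z$)
$f{\left(F,k \right)} = - \frac{26}{31 + 26 k}$ ($f{\left(F,k \right)} = \frac{-31 + \left(1 - -4\right)}{\left(25 k + 31\right) + k} = \frac{-31 + \left(1 + 4\right)}{\left(31 + 25 k\right) + k} = \frac{-31 + 5}{31 + 26 k} = - \frac{26}{31 + 26 k}$)
$\left(2178 - 1353\right) + f{\left(-1,53 \right)} = \left(2178 - 1353\right) - \frac{26}{31 + 26 \cdot 53} = 825 - \frac{26}{31 + 1378} = 825 - \frac{26}{1409} = \frac{1162399}{1409}$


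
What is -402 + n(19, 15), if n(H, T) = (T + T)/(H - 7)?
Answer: -799/2 ≈ -399.50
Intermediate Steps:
n(H, T) = 2*T/(-7 + H) (n(H, T) = (2*T)/(-7 + H) = 2*T/(-7 + H))
-402 + n(19, 15) = -402 + 2*15/(-7 + 19) = -402 + 2*15/12 = -402 + 2*15*(1/12) = -402 + 5/2 = -799/2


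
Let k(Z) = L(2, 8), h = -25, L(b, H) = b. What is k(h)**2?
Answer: 4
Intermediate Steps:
k(Z) = 2
k(h)**2 = 2**2 = 4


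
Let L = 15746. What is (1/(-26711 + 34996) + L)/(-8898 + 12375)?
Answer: 130455611/28806945 ≈ 4.5286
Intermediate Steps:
(1/(-26711 + 34996) + L)/(-8898 + 12375) = (1/(-26711 + 34996) + 15746)/(-8898 + 12375) = (1/8285 + 15746)/3477 = (1/8285 + 15746)*(1/3477) = (130455611/8285)*(1/3477) = 130455611/28806945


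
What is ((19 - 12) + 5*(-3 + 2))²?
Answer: 4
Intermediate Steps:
((19 - 12) + 5*(-3 + 2))² = (7 + 5*(-1))² = (7 - 5)² = 2² = 4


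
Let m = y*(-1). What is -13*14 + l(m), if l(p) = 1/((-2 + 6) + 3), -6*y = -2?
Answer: -1273/7 ≈ -181.86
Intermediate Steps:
y = ⅓ (y = -⅙*(-2) = ⅓ ≈ 0.33333)
m = -⅓ (m = (⅓)*(-1) = -⅓ ≈ -0.33333)
l(p) = ⅐ (l(p) = 1/(4 + 3) = 1/7 = ⅐)
-13*14 + l(m) = -13*14 + ⅐ = -182 + ⅐ = -1273/7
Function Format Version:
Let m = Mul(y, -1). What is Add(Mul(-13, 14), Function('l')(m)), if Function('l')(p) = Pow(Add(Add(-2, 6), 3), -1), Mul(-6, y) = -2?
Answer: Rational(-1273, 7) ≈ -181.86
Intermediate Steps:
y = Rational(1, 3) (y = Mul(Rational(-1, 6), -2) = Rational(1, 3) ≈ 0.33333)
m = Rational(-1, 3) (m = Mul(Rational(1, 3), -1) = Rational(-1, 3) ≈ -0.33333)
Function('l')(p) = Rational(1, 7) (Function('l')(p) = Pow(Add(4, 3), -1) = Pow(7, -1) = Rational(1, 7))
Add(Mul(-13, 14), Function('l')(m)) = Add(Mul(-13, 14), Rational(1, 7)) = Add(-182, Rational(1, 7)) = Rational(-1273, 7)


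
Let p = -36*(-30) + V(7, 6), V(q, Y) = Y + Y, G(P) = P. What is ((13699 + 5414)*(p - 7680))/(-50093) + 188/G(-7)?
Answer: 871997624/350651 ≈ 2486.8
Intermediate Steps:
V(q, Y) = 2*Y
p = 1092 (p = -36*(-30) + 2*6 = 1080 + 12 = 1092)
((13699 + 5414)*(p - 7680))/(-50093) + 188/G(-7) = ((13699 + 5414)*(1092 - 7680))/(-50093) + 188/(-7) = (19113*(-6588))*(-1/50093) + 188*(-⅐) = -125916444*(-1/50093) - 188/7 = 125916444/50093 - 188/7 = 871997624/350651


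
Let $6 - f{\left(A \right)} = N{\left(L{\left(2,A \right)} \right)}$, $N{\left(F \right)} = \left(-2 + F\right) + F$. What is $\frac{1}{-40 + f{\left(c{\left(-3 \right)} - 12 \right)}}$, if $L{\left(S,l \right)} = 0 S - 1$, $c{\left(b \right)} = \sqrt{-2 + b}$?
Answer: $- \frac{1}{30} \approx -0.033333$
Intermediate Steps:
$L{\left(S,l \right)} = -1$ ($L{\left(S,l \right)} = 0 - 1 = -1$)
$N{\left(F \right)} = -2 + 2 F$
$f{\left(A \right)} = 10$ ($f{\left(A \right)} = 6 - \left(-2 + 2 \left(-1\right)\right) = 6 - \left(-2 - 2\right) = 6 - -4 = 6 + 4 = 10$)
$\frac{1}{-40 + f{\left(c{\left(-3 \right)} - 12 \right)}} = \frac{1}{-40 + 10} = \frac{1}{-30} = - \frac{1}{30}$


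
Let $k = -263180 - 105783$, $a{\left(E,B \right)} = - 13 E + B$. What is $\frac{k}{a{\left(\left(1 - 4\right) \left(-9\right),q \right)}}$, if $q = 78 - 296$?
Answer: $\frac{368963}{569} \approx 648.44$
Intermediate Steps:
$q = -218$
$a{\left(E,B \right)} = B - 13 E$
$k = -368963$
$\frac{k}{a{\left(\left(1 - 4\right) \left(-9\right),q \right)}} = - \frac{368963}{-218 - 13 \left(1 - 4\right) \left(-9\right)} = - \frac{368963}{-218 - 13 \left(\left(-3\right) \left(-9\right)\right)} = - \frac{368963}{-218 - 351} = - \frac{368963}{-569} = \left(-368963\right) \left(- \frac{1}{569}\right) = \frac{368963}{569}$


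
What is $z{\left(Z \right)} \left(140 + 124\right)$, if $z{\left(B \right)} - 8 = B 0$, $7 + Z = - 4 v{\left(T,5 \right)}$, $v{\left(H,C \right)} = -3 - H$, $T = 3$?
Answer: $2112$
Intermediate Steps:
$Z = 17$ ($Z = -7 - 4 \left(-3 - 3\right) = -7 - -24 = -7 + 24 = 17$)
$z{\left(B \right)} = 8$ ($z{\left(B \right)} = 8 + B 0 = 8 + 0 = 8$)
$z{\left(Z \right)} \left(140 + 124\right) = 8 \left(140 + 124\right) = 8 \cdot 264 = 2112$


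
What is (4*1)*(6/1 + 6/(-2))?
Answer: 12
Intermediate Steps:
(4*1)*(6/1 + 6/(-2)) = 4*(6*1 + 6*(-½)) = 4*(6 - 3) = 4*3 = 12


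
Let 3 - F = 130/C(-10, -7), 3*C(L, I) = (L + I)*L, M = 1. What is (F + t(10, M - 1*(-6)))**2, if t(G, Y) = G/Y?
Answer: 64516/14161 ≈ 4.5559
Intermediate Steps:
C(L, I) = L*(I + L)/3 (C(L, I) = ((L + I)*L)/3 = ((I + L)*L)/3 = (L*(I + L))/3 = L*(I + L)/3)
F = 12/17 (F = 3 - 130/((1/3)*(-10)*(-7 - 10)) = 3 - 130/((1/3)*(-10)*(-17)) = 3 - 130/170/3 = 3 - 130*3/170 = 3 - 1*39/17 = 3 - 39/17 = 12/17 ≈ 0.70588)
(F + t(10, M - 1*(-6)))**2 = (12/17 + 10/(1 - 1*(-6)))**2 = (12/17 + 10/(1 + 6))**2 = (12/17 + 10/7)**2 = (254/119)**2 = 64516/14161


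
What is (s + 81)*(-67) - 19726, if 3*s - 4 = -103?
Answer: -22942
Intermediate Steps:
s = -33 (s = 4/3 + (⅓)*(-103) = 4/3 - 103/3 = -33)
(s + 81)*(-67) - 19726 = (-33 + 81)*(-67) - 19726 = 48*(-67) - 19726 = -3216 - 19726 = -22942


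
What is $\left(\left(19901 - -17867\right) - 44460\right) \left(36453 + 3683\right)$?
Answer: $-268590112$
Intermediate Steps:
$\left(\left(19901 - -17867\right) - 44460\right) \left(36453 + 3683\right) = \left(\left(19901 + 17867\right) - 44460\right) 40136 = \left(37768 - 44460\right) 40136 = \left(-6692\right) 40136 = -268590112$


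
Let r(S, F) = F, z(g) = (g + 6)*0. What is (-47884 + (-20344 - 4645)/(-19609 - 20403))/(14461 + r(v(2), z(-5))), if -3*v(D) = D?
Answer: -1915909619/578613532 ≈ -3.3112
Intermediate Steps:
v(D) = -D/3
z(g) = 0 (z(g) = (6 + g)*0 = 0)
(-47884 + (-20344 - 4645)/(-19609 - 20403))/(14461 + r(v(2), z(-5))) = (-47884 + (-20344 - 4645)/(-19609 - 20403))/(14461 + 0) = (-47884 - 24989/(-40012))/14461 = (-47884 - 24989*(-1/40012))*(1/14461) = (-47884 + 24989/40012)*(1/14461) = -1915909619/40012*1/14461 = -1915909619/578613532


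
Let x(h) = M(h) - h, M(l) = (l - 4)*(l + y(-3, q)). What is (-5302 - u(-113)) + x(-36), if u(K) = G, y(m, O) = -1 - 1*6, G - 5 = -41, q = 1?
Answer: -3510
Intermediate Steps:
G = -36 (G = 5 - 41 = -36)
y(m, O) = -7 (y(m, O) = -1 - 6 = -7)
u(K) = -36
M(l) = (-7 + l)*(-4 + l) (M(l) = (l - 4)*(l - 7) = (-4 + l)*(-7 + l) = (-7 + l)*(-4 + l))
x(h) = 28 + h**2 - 12*h (x(h) = (28 + h**2 - 11*h) - h = 28 + h**2 - 12*h)
(-5302 - u(-113)) + x(-36) = (-5302 - 1*(-36)) + (28 + (-36)**2 - 12*(-36)) = (-5302 + 36) + (28 + 1296 + 432) = -5266 + 1756 = -3510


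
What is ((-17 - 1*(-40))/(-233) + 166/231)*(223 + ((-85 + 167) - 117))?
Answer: 6272620/53823 ≈ 116.54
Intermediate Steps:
((-17 - 1*(-40))/(-233) + 166/231)*(223 + ((-85 + 167) - 117)) = ((-17 + 40)*(-1/233) + 166*(1/231))*(223 + (82 - 117)) = (23*(-1/233) + 166/231)*(223 - 35) = (-23/233 + 166/231)*188 = (33365/53823)*188 = 6272620/53823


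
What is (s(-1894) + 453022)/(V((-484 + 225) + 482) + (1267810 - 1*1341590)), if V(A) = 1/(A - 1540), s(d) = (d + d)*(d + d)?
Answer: -19494189222/97168261 ≈ -200.62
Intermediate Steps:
s(d) = 4*d**2 (s(d) = (2*d)*(2*d) = 4*d**2)
V(A) = 1/(-1540 + A)
(s(-1894) + 453022)/(V((-484 + 225) + 482) + (1267810 - 1*1341590)) = (4*(-1894)**2 + 453022)/(1/(-1540 + ((-484 + 225) + 482)) + (1267810 - 1*1341590)) = (4*3587236 + 453022)/(1/(-1540 + (-259 + 482)) + (1267810 - 1341590)) = (14348944 + 453022)/(1/(-1540 + 223) - 73780) = 14801966/(1/(-1317) - 73780) = 14801966/(-1/1317 - 73780) = 14801966/(-97168261/1317) = 14801966*(-1317/97168261) = -19494189222/97168261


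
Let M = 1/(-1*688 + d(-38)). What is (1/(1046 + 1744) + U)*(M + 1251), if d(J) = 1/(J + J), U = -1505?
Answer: -274667795050387/145886310 ≈ -1.8828e+6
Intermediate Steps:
d(J) = 1/(2*J)
M = -76/52289 (M = 1/(-1*688 + (½)/(-38)) = 1/(-688 + (½)*(-1/38)) = 1/(-688 - 1/76) = 1/(-52289/76) = -76/52289 ≈ -0.0014535)
(1/(1046 + 1744) + U)*(M + 1251) = (1/(1046 + 1744) - 1505)*(-76/52289 + 1251) = (1/2790 - 1505)*(65413463/52289) = -4198949/2790*65413463/52289 = -274667795050387/145886310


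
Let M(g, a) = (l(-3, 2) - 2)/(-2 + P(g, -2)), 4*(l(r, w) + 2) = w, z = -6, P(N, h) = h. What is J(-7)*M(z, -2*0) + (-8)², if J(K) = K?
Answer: 463/8 ≈ 57.875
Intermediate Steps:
l(r, w) = -2 + w/4
M(g, a) = 7/8 (M(g, a) = ((-2 + (¼)*2) - 2)/(-2 - 2) = ((-2 + ½) - 2)/(-4) = (-3/2 - 2)*(-¼) = -7/2*(-¼) = 7/8)
J(-7)*M(z, -2*0) + (-8)² = -7*7/8 + (-8)² = -49/8 + 64 = 463/8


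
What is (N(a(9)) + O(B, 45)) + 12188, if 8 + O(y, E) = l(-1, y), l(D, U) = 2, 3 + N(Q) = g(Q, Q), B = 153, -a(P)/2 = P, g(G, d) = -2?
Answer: 12177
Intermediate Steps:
a(P) = -2*P
N(Q) = -5 (N(Q) = -3 - 2 = -5)
O(y, E) = -6 (O(y, E) = -8 + 2 = -6)
(N(a(9)) + O(B, 45)) + 12188 = (-5 - 6) + 12188 = -11 + 12188 = 12177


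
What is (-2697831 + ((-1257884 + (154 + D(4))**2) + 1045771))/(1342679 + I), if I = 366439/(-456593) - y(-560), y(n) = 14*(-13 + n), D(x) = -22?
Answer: -660352192180/308360127627 ≈ -2.1415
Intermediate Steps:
y(n) = -182 + 14*n
I = 3662422607/456593 (I = 366439/(-456593) - (-182 + 14*(-560)) = 366439*(-1/456593) - (-182 - 7840) = -366439/456593 - 1*(-8022) = -366439/456593 + 8022 = 3662422607/456593 ≈ 8021.2)
(-2697831 + ((-1257884 + (154 + D(4))**2) + 1045771))/(1342679 + I) = (-2697831 + ((-1257884 + (154 - 22)**2) + 1045771))/(1342679 + 3662422607/456593) = (-2697831 + ((-1257884 + 132**2) + 1045771))/(616720255254/456593) = (-2697831 + ((-1257884 + 17424) + 1045771))*(456593/616720255254) = (-2697831 + (-1240460 + 1045771))*(456593/616720255254) = (-2697831 - 194689)*(456593/616720255254) = -2892520*456593/616720255254 = -660352192180/308360127627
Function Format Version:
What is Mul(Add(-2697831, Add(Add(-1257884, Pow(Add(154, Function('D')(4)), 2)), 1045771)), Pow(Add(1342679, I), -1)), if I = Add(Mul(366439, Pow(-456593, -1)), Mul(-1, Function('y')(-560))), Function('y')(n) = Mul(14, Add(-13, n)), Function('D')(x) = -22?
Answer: Rational(-660352192180, 308360127627) ≈ -2.1415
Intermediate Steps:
Function('y')(n) = Add(-182, Mul(14, n))
I = Rational(3662422607, 456593) (I = Add(Mul(366439, Pow(-456593, -1)), Mul(-1, Add(-182, Mul(14, -560)))) = Add(Mul(366439, Rational(-1, 456593)), Mul(-1, Add(-182, -7840))) = Add(Rational(-366439, 456593), Mul(-1, -8022)) = Add(Rational(-366439, 456593), 8022) = Rational(3662422607, 456593) ≈ 8021.2)
Mul(Add(-2697831, Add(Add(-1257884, Pow(Add(154, Function('D')(4)), 2)), 1045771)), Pow(Add(1342679, I), -1)) = Mul(Add(-2697831, Add(Add(-1257884, Pow(Add(154, -22), 2)), 1045771)), Pow(Add(1342679, Rational(3662422607, 456593)), -1)) = Mul(Add(-2697831, Add(Add(-1257884, Pow(132, 2)), 1045771)), Pow(Rational(616720255254, 456593), -1)) = Mul(Add(-2697831, Add(Add(-1257884, 17424), 1045771)), Rational(456593, 616720255254)) = Mul(Add(-2697831, Add(-1240460, 1045771)), Rational(456593, 616720255254)) = Mul(Add(-2697831, -194689), Rational(456593, 616720255254)) = Mul(-2892520, Rational(456593, 616720255254)) = Rational(-660352192180, 308360127627)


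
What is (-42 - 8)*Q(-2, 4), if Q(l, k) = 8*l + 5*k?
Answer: -200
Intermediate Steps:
Q(l, k) = 5*k + 8*l
(-42 - 8)*Q(-2, 4) = (-42 - 8)*(5*4 + 8*(-2)) = -50*(20 - 16) = -50*4 = -200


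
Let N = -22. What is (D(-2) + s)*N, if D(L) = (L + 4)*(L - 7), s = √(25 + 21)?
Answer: 396 - 22*√46 ≈ 246.79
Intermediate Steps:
s = √46 ≈ 6.7823
D(L) = (-7 + L)*(4 + L) (D(L) = (4 + L)*(-7 + L) = (-7 + L)*(4 + L))
(D(-2) + s)*N = ((-28 + (-2)² - 3*(-2)) + √46)*(-22) = ((-28 + 4 + 6) + √46)*(-22) = (-18 + √46)*(-22) = 396 - 22*√46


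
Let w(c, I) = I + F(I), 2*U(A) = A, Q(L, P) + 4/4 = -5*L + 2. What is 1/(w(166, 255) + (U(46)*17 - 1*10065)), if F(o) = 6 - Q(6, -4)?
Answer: -1/9384 ≈ -0.00010656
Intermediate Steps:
Q(L, P) = 1 - 5*L (Q(L, P) = -1 + (-5*L + 2) = -1 + (2 - 5*L) = 1 - 5*L)
U(A) = A/2
F(o) = 35 (F(o) = 6 - (1 - 5*6) = 6 - (1 - 30) = 6 - 1*(-29) = 6 + 29 = 35)
w(c, I) = 35 + I (w(c, I) = I + 35 = 35 + I)
1/(w(166, 255) + (U(46)*17 - 1*10065)) = 1/((35 + 255) + (((1/2)*46)*17 - 1*10065)) = 1/(290 + (23*17 - 10065)) = 1/(290 + (391 - 10065)) = 1/(290 - 9674) = 1/(-9384) = -1/9384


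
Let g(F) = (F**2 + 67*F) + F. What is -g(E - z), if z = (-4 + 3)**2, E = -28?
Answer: 1131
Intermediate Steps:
z = 1 (z = (-1)**2 = 1)
g(F) = F**2 + 68*F
-g(E - z) = -(-28 - 1*1)*(68 + (-28 - 1*1)) = -(-28 - 1)*(68 + (-28 - 1)) = -(-29)*(68 - 29) = -(-29)*39 = -1*(-1131) = 1131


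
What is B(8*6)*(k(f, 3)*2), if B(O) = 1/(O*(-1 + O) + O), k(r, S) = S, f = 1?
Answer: 1/384 ≈ 0.0026042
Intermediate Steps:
B(O) = 1/(O + O*(-1 + O))
B(8*6)*(k(f, 3)*2) = (3*2)/(8*6)**2 = 6/48**2 = (1/2304)*6 = 1/384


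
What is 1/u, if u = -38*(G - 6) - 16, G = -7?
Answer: 1/478 ≈ 0.0020920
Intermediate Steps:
u = 478 (u = -38*(-7 - 6) - 16 = -38*(-13) - 16 = 494 - 16 = 478)
1/u = 1/478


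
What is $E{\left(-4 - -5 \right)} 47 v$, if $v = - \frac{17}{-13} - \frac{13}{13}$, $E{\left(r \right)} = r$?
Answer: $\frac{188}{13} \approx 14.462$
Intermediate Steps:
$v = \frac{4}{13}$ ($v = \left(-17\right) \left(- \frac{1}{13}\right) - 1 = \frac{17}{13} - 1 = \frac{4}{13} \approx 0.30769$)
$E{\left(-4 - -5 \right)} 47 v = \left(-4 - -5\right) 47 \cdot \frac{4}{13} = \left(-4 + 5\right) 47 \cdot \frac{4}{13} = 1 \cdot 47 \cdot \frac{4}{13} = 47 \cdot \frac{4}{13} = \frac{188}{13}$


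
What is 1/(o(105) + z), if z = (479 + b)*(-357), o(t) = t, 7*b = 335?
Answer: -1/187983 ≈ -5.3196e-6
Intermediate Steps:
b = 335/7 (b = (⅐)*335 = 335/7 ≈ 47.857)
z = -188088 (z = (479 + 335/7)*(-357) = (3688/7)*(-357) = -188088)
1/(o(105) + z) = 1/(105 - 188088) = 1/(-187983) = -1/187983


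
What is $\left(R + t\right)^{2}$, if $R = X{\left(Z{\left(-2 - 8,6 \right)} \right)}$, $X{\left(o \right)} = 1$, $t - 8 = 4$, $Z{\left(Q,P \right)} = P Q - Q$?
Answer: $169$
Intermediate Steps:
$Z{\left(Q,P \right)} = - Q + P Q$
$t = 12$ ($t = 8 + 4 = 12$)
$R = 1$
$\left(R + t\right)^{2} = \left(1 + 12\right)^{2} = 13^{2} = 169$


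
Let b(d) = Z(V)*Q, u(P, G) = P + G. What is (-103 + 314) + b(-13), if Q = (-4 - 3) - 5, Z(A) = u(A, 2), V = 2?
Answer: 163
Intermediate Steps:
u(P, G) = G + P
Z(A) = 2 + A
Q = -12 (Q = -7 - 5 = -12)
b(d) = -48 (b(d) = (2 + 2)*(-12) = 4*(-12) = -48)
(-103 + 314) + b(-13) = (-103 + 314) - 48 = 211 - 48 = 163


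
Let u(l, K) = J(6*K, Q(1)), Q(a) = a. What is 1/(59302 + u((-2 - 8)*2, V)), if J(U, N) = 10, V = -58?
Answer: 1/59312 ≈ 1.6860e-5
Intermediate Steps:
u(l, K) = 10
1/(59302 + u((-2 - 8)*2, V)) = 1/(59302 + 10) = 1/59312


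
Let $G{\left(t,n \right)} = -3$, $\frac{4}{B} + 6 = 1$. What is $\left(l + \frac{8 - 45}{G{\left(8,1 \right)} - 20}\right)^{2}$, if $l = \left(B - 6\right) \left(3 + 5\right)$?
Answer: $\frac{36857041}{13225} \approx 2786.9$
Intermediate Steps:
$B = - \frac{4}{5}$ ($B = \frac{4}{-6 + 1} = \frac{4}{-5} = 4 \left(- \frac{1}{5}\right) = - \frac{4}{5} \approx -0.8$)
$l = - \frac{272}{5}$ ($l = \left(- \frac{4}{5} - 6\right) \left(3 + 5\right) = \left(- \frac{4}{5} - 6\right) 8 = \left(- \frac{34}{5}\right) 8 = - \frac{272}{5} \approx -54.4$)
$\left(l + \frac{8 - 45}{G{\left(8,1 \right)} - 20}\right)^{2} = \left(- \frac{272}{5} + \frac{8 - 45}{-3 - 20}\right)^{2} = \left(- \frac{272}{5} - \frac{37}{-23}\right)^{2} = \left(- \frac{272}{5} - - \frac{37}{23}\right)^{2} = \left(- \frac{272}{5} + \frac{37}{23}\right)^{2} = \left(- \frac{6071}{115}\right)^{2} = \frac{36857041}{13225}$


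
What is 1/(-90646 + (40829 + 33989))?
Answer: -1/15828 ≈ -6.3179e-5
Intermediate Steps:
1/(-90646 + (40829 + 33989)) = 1/(-90646 + 74818) = 1/(-15828) = -1/15828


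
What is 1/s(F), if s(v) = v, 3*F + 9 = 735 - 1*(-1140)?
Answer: 1/622 ≈ 0.0016077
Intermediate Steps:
F = 622 (F = -3 + (735 - 1*(-1140))/3 = -3 + (735 + 1140)/3 = -3 + (⅓)*1875 = -3 + 625 = 622)
1/s(F) = 1/622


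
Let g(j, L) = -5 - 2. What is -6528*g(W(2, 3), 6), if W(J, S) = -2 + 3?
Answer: 45696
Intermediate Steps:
W(J, S) = 1
g(j, L) = -7
-6528*g(W(2, 3), 6) = -6528*(-7) = -544*(-84) = 45696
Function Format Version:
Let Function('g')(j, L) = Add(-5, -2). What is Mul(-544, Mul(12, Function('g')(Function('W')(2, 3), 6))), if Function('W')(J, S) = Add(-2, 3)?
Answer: 45696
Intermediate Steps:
Function('W')(J, S) = 1
Function('g')(j, L) = -7
Mul(-544, Mul(12, Function('g')(Function('W')(2, 3), 6))) = Mul(-544, Mul(12, -7)) = Mul(-544, -84) = 45696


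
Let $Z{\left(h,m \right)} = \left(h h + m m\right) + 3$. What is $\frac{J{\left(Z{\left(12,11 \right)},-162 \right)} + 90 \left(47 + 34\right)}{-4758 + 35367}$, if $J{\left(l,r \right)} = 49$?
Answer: $\frac{41}{171} \approx 0.23977$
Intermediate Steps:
$Z{\left(h,m \right)} = 3 + h^{2} + m^{2}$ ($Z{\left(h,m \right)} = \left(h^{2} + m^{2}\right) + 3 = 3 + h^{2} + m^{2}$)
$\frac{J{\left(Z{\left(12,11 \right)},-162 \right)} + 90 \left(47 + 34\right)}{-4758 + 35367} = \frac{49 + 90 \left(47 + 34\right)}{-4758 + 35367} = \frac{49 + 90 \cdot 81}{30609} = \left(49 + 7290\right) \frac{1}{30609} = 7339 \cdot \frac{1}{30609} = \frac{41}{171}$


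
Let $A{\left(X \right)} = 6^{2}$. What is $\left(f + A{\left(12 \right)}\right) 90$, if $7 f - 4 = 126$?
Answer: $\frac{34380}{7} \approx 4911.4$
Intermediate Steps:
$A{\left(X \right)} = 36$
$f = \frac{130}{7}$ ($f = \frac{4}{7} + \frac{1}{7} \cdot 126 = \frac{4}{7} + 18 = \frac{130}{7} \approx 18.571$)
$\left(f + A{\left(12 \right)}\right) 90 = \left(\frac{130}{7} + 36\right) 90 = \frac{382}{7} \cdot 90 = \frac{34380}{7}$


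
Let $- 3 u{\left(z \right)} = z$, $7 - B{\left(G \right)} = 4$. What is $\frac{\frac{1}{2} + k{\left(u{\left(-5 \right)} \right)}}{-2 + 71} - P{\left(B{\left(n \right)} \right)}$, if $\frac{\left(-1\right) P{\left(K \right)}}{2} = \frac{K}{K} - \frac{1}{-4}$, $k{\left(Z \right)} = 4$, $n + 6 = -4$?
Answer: $\frac{59}{23} \approx 2.5652$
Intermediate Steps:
$n = -10$ ($n = -6 - 4 = -10$)
$B{\left(G \right)} = 3$ ($B{\left(G \right)} = 7 - 4 = 3$)
$u{\left(z \right)} = - \frac{z}{3}$
$P{\left(K \right)} = - \frac{5}{2}$ ($P{\left(K \right)} = - 2 \left(\frac{K}{K} - \frac{1}{-4}\right) = - 2 \left(1 - - \frac{1}{4}\right) = - 2 \left(1 + \frac{1}{4}\right) = \left(-2\right) \frac{5}{4} = - \frac{5}{2}$)
$\frac{\frac{1}{2} + k{\left(u{\left(-5 \right)} \right)}}{-2 + 71} - P{\left(B{\left(n \right)} \right)} = \frac{\frac{1}{2} + 4}{-2 + 71} - - \frac{5}{2} = \frac{\frac{1}{2} + 4}{69} + \frac{5}{2} = \frac{9}{2} \cdot \frac{1}{69} + \frac{5}{2} = \frac{3}{46} + \frac{5}{2} = \frac{59}{23}$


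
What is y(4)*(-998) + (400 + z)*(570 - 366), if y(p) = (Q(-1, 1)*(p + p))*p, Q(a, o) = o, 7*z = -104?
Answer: 326432/7 ≈ 46633.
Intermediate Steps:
z = -104/7 (z = (1/7)*(-104) = -104/7 ≈ -14.857)
y(p) = 2*p**2 (y(p) = (1*(p + p))*p = (1*(2*p))*p = (2*p)*p = 2*p**2)
y(4)*(-998) + (400 + z)*(570 - 366) = (2*4**2)*(-998) + (400 - 104/7)*(570 - 366) = (2*16)*(-998) + (2696/7)*204 = 32*(-998) + 549984/7 = -31936 + 549984/7 = 326432/7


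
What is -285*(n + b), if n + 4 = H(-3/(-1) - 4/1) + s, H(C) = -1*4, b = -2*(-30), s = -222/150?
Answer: -71991/5 ≈ -14398.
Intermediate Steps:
s = -37/25 (s = -222*1/150 = -37/25 ≈ -1.4800)
b = 60
H(C) = -4
n = -237/25 (n = -4 + (-4 - 37/25) = -4 - 137/25 = -237/25 ≈ -9.4800)
-285*(n + b) = -285*(-237/25 + 60) = -285*1263/25 = -71991/5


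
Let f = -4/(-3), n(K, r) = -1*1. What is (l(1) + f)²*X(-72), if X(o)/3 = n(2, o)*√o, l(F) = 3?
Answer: -338*I*√2 ≈ -478.0*I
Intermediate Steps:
n(K, r) = -1
f = 4/3 (f = -4*(-⅓) = 4/3 ≈ 1.3333)
X(o) = -3*√o (X(o) = 3*(-√o) = -3*√o)
(l(1) + f)²*X(-72) = (3 + 4/3)²*(-18*I*√2) = (13/3)²*(-18*I*√2) = 169*(-18*I*√2)/9 = -338*I*√2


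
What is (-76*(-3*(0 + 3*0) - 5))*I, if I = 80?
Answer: 30400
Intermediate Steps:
(-76*(-3*(0 + 3*0) - 5))*I = -76*(-3*(0 + 3*0) - 5)*80 = -76*(-3*(0 + 0) - 5)*80 = -76*(-3*0 - 5)*80 = -76*(0 - 5)*80 = -76*(-5)*80 = 380*80 = 30400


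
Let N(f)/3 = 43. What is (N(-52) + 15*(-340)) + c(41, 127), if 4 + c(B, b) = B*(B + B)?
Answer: -1613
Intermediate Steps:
N(f) = 129 (N(f) = 3*43 = 129)
c(B, b) = -4 + 2*B² (c(B, b) = -4 + B*(B + B) = -4 + B*(2*B) = -4 + 2*B²)
(N(-52) + 15*(-340)) + c(41, 127) = (129 + 15*(-340)) + (-4 + 2*41²) = (129 - 5100) + (-4 + 2*1681) = -4971 + (-4 + 3362) = -4971 + 3358 = -1613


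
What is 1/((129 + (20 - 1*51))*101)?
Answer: 1/9898 ≈ 0.00010103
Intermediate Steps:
1/((129 + (20 - 1*51))*101) = 1/((129 + (20 - 51))*101) = 1/((129 - 31)*101) = 1/(98*101) = 1/9898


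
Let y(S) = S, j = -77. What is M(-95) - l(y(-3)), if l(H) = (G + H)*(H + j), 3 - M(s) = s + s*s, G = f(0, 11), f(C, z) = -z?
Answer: -10047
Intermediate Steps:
G = -11 (G = -1*11 = -11)
M(s) = 3 - s - s² (M(s) = 3 - (s + s*s) = 3 - (s + s²) = 3 + (-s - s²) = 3 - s - s²)
l(H) = (-77 + H)*(-11 + H) (l(H) = (-11 + H)*(H - 77) = (-11 + H)*(-77 + H) = (-77 + H)*(-11 + H))
M(-95) - l(y(-3)) = (3 - 1*(-95) - 1*(-95)²) - (847 + (-3)² - 88*(-3)) = (3 + 95 - 1*9025) - (847 + 9 + 264) = (3 + 95 - 9025) - 1*1120 = -8927 - 1120 = -10047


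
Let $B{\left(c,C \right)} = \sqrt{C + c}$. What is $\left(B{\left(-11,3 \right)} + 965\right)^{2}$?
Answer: $931217 + 3860 i \sqrt{2} \approx 9.3122 \cdot 10^{5} + 5458.9 i$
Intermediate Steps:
$\left(B{\left(-11,3 \right)} + 965\right)^{2} = \left(\sqrt{3 - 11} + 965\right)^{2} = \left(\sqrt{-8} + 965\right)^{2} = \left(2 i \sqrt{2} + 965\right)^{2} = \left(965 + 2 i \sqrt{2}\right)^{2}$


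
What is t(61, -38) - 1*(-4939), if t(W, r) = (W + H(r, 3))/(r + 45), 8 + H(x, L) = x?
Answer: 34588/7 ≈ 4941.1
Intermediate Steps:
H(x, L) = -8 + x
t(W, r) = (-8 + W + r)/(45 + r) (t(W, r) = (W + (-8 + r))/(r + 45) = (-8 + W + r)/(45 + r))
t(61, -38) - 1*(-4939) = (-8 + 61 - 38)/(45 - 38) - 1*(-4939) = 15/7 + 4939 = 34588/7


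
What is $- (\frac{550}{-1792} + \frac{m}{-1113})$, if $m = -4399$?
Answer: $- \frac{9799}{2688} \approx -3.6455$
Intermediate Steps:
$- (\frac{550}{-1792} + \frac{m}{-1113}) = - (\frac{550}{-1792} - \frac{4399}{-1113}) = - (550 \left(- \frac{1}{1792}\right) - - \frac{83}{21}) = - (- \frac{275}{896} + \frac{83}{21}) = \left(-1\right) \frac{9799}{2688} = - \frac{9799}{2688}$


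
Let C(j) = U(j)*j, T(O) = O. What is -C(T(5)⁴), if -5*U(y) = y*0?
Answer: 0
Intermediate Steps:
U(y) = 0 (U(y) = -y*0/5 = -⅕*0 = 0)
C(j) = 0 (C(j) = 0*j = 0)
-C(T(5)⁴) = -1*0 = 0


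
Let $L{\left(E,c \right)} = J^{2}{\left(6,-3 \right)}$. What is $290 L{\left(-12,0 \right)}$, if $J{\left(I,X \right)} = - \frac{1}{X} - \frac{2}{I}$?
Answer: $0$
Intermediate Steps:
$L{\left(E,c \right)} = 0$ ($L{\left(E,c \right)} = \left(- \frac{1}{-3} - \frac{2}{6}\right)^{2} = \left(\left(-1\right) \left(- \frac{1}{3}\right) - \frac{1}{3}\right)^{2} = \left(\frac{1}{3} - \frac{1}{3}\right)^{2} = 0^{2} = 0$)
$290 L{\left(-12,0 \right)} = 290 \cdot 0 = 0$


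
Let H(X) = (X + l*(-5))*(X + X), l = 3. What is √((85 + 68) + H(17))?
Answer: √221 ≈ 14.866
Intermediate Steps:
H(X) = 2*X*(-15 + X) (H(X) = (X + 3*(-5))*(X + X) = (X - 15)*(2*X) = (-15 + X)*(2*X) = 2*X*(-15 + X))
√((85 + 68) + H(17)) = √((85 + 68) + 2*17*(-15 + 17)) = √(153 + 2*17*2) = √(153 + 68) = √221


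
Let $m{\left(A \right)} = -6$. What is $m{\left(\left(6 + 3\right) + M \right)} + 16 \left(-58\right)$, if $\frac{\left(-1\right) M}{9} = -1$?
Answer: $-934$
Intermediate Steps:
$M = 9$ ($M = \left(-9\right) \left(-1\right) = 9$)
$m{\left(\left(6 + 3\right) + M \right)} + 16 \left(-58\right) = -6 + 16 \left(-58\right) = -6 - 928 = -934$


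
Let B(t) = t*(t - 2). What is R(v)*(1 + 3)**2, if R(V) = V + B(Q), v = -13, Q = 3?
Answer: -160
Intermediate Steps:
B(t) = t*(-2 + t)
R(V) = 3 + V (R(V) = V + 3*(-2 + 3) = V + 3*1 = V + 3 = 3 + V)
R(v)*(1 + 3)**2 = (3 - 13)*(1 + 3)**2 = -10*4**2 = -10*16 = -160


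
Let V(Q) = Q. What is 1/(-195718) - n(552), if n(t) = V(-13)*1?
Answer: 2544333/195718 ≈ 13.000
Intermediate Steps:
n(t) = -13 (n(t) = -13*1 = -13)
1/(-195718) - n(552) = 1/(-195718) - 1*(-13) = -1/195718 + 13 = 2544333/195718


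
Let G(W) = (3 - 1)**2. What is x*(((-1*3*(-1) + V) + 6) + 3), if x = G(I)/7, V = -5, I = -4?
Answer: 4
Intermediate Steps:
G(W) = 4 (G(W) = 2**2 = 4)
x = 4/7 ≈ 0.57143
x*(((-1*3*(-1) + V) + 6) + 3) = 4*(((-1*3*(-1) - 5) + 6) + 3)/7 = 4*(((-3*(-1) - 5) + 6) + 3)/7 = 4*(((3 - 5) + 6) + 3)/7 = 4*((-2 + 6) + 3)/7 = 4*(4 + 3)/7 = (4/7)*7 = 4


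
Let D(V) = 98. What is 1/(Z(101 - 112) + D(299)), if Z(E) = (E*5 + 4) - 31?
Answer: 1/16 ≈ 0.062500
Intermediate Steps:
Z(E) = -27 + 5*E (Z(E) = (5*E + 4) - 31 = (4 + 5*E) - 31 = -27 + 5*E)
1/(Z(101 - 112) + D(299)) = 1/((-27 + 5*(101 - 112)) + 98) = 1/((-27 + 5*(-11)) + 98) = 1/((-27 - 55) + 98) = 1/(-82 + 98) = 1/16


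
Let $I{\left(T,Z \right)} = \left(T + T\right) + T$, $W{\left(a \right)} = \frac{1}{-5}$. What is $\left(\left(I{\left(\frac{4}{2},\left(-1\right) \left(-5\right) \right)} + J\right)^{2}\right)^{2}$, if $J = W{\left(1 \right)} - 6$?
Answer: $\frac{1}{625} \approx 0.0016$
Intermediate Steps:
$W{\left(a \right)} = - \frac{1}{5}$
$J = - \frac{31}{5}$ ($J = - \frac{1}{5} - 6 = - \frac{31}{5} \approx -6.2$)
$I{\left(T,Z \right)} = 3 T$ ($I{\left(T,Z \right)} = 2 T + T = 3 T$)
$\left(\left(I{\left(\frac{4}{2},\left(-1\right) \left(-5\right) \right)} + J\right)^{2}\right)^{2} = \left(\left(3 \cdot \frac{4}{2} - \frac{31}{5}\right)^{2}\right)^{2} = \left(\left(3 \cdot 4 \cdot \frac{1}{2} - \frac{31}{5}\right)^{2}\right)^{2} = \left(\left(3 \cdot 2 - \frac{31}{5}\right)^{2}\right)^{2} = \left(\left(6 - \frac{31}{5}\right)^{2}\right)^{2} = \left(\left(- \frac{1}{5}\right)^{2}\right)^{2} = \left(\frac{1}{25}\right)^{2} = \frac{1}{625}$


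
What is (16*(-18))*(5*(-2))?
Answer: 2880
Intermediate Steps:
(16*(-18))*(5*(-2)) = -288*(-10) = 2880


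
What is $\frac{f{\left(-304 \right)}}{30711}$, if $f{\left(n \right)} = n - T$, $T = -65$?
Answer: $- \frac{239}{30711} \approx -0.0077822$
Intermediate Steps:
$f{\left(n \right)} = 65 + n$ ($f{\left(n \right)} = n - -65 = n + 65 = 65 + n$)
$\frac{f{\left(-304 \right)}}{30711} = \frac{65 - 304}{30711} = \left(-239\right) \frac{1}{30711} = - \frac{239}{30711}$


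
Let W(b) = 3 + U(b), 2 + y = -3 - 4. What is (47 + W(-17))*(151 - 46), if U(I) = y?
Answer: 4305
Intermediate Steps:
y = -9 (y = -2 + (-3 - 4) = -2 - 7 = -9)
U(I) = -9
W(b) = -6 (W(b) = 3 - 9 = -6)
(47 + W(-17))*(151 - 46) = (47 - 6)*(151 - 46) = 41*105 = 4305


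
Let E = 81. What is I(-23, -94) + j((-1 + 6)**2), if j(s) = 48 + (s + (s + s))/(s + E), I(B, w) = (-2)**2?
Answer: 5587/106 ≈ 52.708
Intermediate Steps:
I(B, w) = 4
j(s) = 48 + 3*s/(81 + s) (j(s) = 48 + (s + (s + s))/(s + 81) = 48 + (s + 2*s)/(81 + s) = 48 + (3*s)/(81 + s) = 48 + 3*s/(81 + s))
I(-23, -94) + j((-1 + 6)**2) = 4 + 3*(1296 + 17*(-1 + 6)**2)/(81 + (-1 + 6)**2) = 4 + 3*(1296 + 17*5**2)/(81 + 5**2) = 4 + 3*(1296 + 17*25)/(81 + 25) = 4 + 3*(1296 + 425)/106 = 4 + 3*(1/106)*1721 = 4 + 5163/106 = 5587/106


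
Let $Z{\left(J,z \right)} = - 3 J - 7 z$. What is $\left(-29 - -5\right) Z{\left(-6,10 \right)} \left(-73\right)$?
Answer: $-91104$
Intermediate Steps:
$Z{\left(J,z \right)} = - 7 z - 3 J$
$\left(-29 - -5\right) Z{\left(-6,10 \right)} \left(-73\right) = \left(-29 - -5\right) \left(\left(-7\right) 10 - -18\right) \left(-73\right) = \left(-29 + 5\right) \left(-70 + 18\right) \left(-73\right) = \left(-24\right) \left(-52\right) \left(-73\right) = 1248 \left(-73\right) = -91104$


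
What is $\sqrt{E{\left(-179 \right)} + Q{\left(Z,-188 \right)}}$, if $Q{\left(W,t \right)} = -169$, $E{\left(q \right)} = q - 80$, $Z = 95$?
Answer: $2 i \sqrt{107} \approx 20.688 i$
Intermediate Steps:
$E{\left(q \right)} = -80 + q$ ($E{\left(q \right)} = q - 80 = -80 + q$)
$\sqrt{E{\left(-179 \right)} + Q{\left(Z,-188 \right)}} = \sqrt{\left(-80 - 179\right) - 169} = \sqrt{-259 - 169} = \sqrt{-428} = 2 i \sqrt{107}$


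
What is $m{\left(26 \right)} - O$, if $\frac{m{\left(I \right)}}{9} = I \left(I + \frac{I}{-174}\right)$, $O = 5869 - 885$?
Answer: $\frac{30886}{29} \approx 1065.0$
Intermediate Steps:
$O = 4984$
$m{\left(I \right)} = \frac{519 I^{2}}{58}$ ($m{\left(I \right)} = 9 I \left(I + \frac{I}{-174}\right) = 9 I \left(I + I \left(- \frac{1}{174}\right)\right) = 9 I \left(I - \frac{I}{174}\right) = 9 I \frac{173 I}{174} = 9 \frac{173 I^{2}}{174} = \frac{519 I^{2}}{58}$)
$m{\left(26 \right)} - O = \frac{519 \cdot 26^{2}}{58} - 4984 = \frac{519}{58} \cdot 676 - 4984 = \frac{175422}{29} - 4984 = \frac{30886}{29}$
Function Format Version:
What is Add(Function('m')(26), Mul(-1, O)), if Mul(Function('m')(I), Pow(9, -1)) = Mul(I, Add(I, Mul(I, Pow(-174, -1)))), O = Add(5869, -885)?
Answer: Rational(30886, 29) ≈ 1065.0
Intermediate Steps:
O = 4984
Function('m')(I) = Mul(Rational(519, 58), Pow(I, 2)) (Function('m')(I) = Mul(9, Mul(I, Add(I, Mul(I, Pow(-174, -1))))) = Mul(9, Mul(I, Add(I, Mul(I, Rational(-1, 174))))) = Mul(9, Mul(I, Add(I, Mul(Rational(-1, 174), I)))) = Mul(9, Mul(I, Mul(Rational(173, 174), I))) = Mul(9, Mul(Rational(173, 174), Pow(I, 2))) = Mul(Rational(519, 58), Pow(I, 2)))
Add(Function('m')(26), Mul(-1, O)) = Add(Mul(Rational(519, 58), Pow(26, 2)), Mul(-1, 4984)) = Add(Mul(Rational(519, 58), 676), -4984) = Add(Rational(175422, 29), -4984) = Rational(30886, 29)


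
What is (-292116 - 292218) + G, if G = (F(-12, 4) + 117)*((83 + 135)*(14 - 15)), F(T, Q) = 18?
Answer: -613764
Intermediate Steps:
G = -29430 (G = (18 + 117)*((83 + 135)*(14 - 15)) = 135*(218*(-1)) = 135*(-218) = -29430)
(-292116 - 292218) + G = (-292116 - 292218) - 29430 = -584334 - 29430 = -613764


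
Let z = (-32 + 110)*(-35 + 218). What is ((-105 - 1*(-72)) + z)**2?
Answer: 202806081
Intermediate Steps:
z = 14274 (z = 78*183 = 14274)
((-105 - 1*(-72)) + z)**2 = ((-105 - 1*(-72)) + 14274)**2 = ((-105 + 72) + 14274)**2 = (-33 + 14274)**2 = 14241**2 = 202806081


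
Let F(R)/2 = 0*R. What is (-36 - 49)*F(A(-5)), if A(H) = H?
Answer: 0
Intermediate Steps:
F(R) = 0 (F(R) = 2*(0*R) = 2*0 = 0)
(-36 - 49)*F(A(-5)) = (-36 - 49)*0 = -85*0 = 0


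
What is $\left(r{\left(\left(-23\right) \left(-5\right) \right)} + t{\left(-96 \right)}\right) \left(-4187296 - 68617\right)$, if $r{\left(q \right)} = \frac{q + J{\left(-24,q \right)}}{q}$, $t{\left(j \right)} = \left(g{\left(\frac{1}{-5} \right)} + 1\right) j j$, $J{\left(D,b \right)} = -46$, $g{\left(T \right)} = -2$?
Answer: $\frac{196099703301}{5} \approx 3.922 \cdot 10^{10}$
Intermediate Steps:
$t{\left(j \right)} = - j^{2}$ ($t{\left(j \right)} = \left(-2 + 1\right) j j = - j j = - j^{2}$)
$r{\left(q \right)} = \frac{-46 + q}{q}$ ($r{\left(q \right)} = \frac{q - 46}{q} = \frac{-46 + q}{q}$)
$\left(r{\left(\left(-23\right) \left(-5\right) \right)} + t{\left(-96 \right)}\right) \left(-4187296 - 68617\right) = \left(\frac{-46 - -115}{\left(-23\right) \left(-5\right)} - \left(-96\right)^{2}\right) \left(-4187296 - 68617\right) = \left(\frac{-46 + 115}{115} - 9216\right) \left(-4255913\right) = \left(\frac{1}{115} \cdot 69 - 9216\right) \left(-4255913\right) = \left(\frac{3}{5} - 9216\right) \left(-4255913\right) = \left(- \frac{46077}{5}\right) \left(-4255913\right) = \frac{196099703301}{5}$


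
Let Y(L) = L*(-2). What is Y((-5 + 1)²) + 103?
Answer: 71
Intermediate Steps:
Y(L) = -2*L
Y((-5 + 1)²) + 103 = -2*(-5 + 1)² + 103 = -2*(-4)² + 103 = -2*16 + 103 = -32 + 103 = 71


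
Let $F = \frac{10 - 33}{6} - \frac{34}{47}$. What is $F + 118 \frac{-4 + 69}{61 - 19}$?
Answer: $\frac{117165}{658} \approx 178.06$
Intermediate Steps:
$F = - \frac{1285}{282}$ ($F = \left(-23\right) \frac{1}{6} - \frac{34}{47} = - \frac{23}{6} - \frac{34}{47} = - \frac{1285}{282} \approx -4.5567$)
$F + 118 \frac{-4 + 69}{61 - 19} = - \frac{1285}{282} + 118 \frac{-4 + 69}{61 - 19} = - \frac{1285}{282} + 118 \cdot \frac{65}{42} = - \frac{1285}{282} + \frac{3835}{21} = \frac{117165}{658}$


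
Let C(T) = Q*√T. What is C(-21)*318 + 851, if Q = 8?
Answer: 851 + 2544*I*√21 ≈ 851.0 + 11658.0*I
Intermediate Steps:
C(T) = 8*√T
C(-21)*318 + 851 = (8*√(-21))*318 + 851 = (8*(I*√21))*318 + 851 = (8*I*√21)*318 + 851 = 2544*I*√21 + 851 = 851 + 2544*I*√21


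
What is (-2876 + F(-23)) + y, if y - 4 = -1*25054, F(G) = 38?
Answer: -27888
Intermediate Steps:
y = -25050 (y = 4 - 1*25054 = 4 - 25054 = -25050)
(-2876 + F(-23)) + y = (-2876 + 38) - 25050 = -2838 - 25050 = -27888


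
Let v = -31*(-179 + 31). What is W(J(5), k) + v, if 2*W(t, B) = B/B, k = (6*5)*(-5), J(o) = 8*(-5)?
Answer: 9177/2 ≈ 4588.5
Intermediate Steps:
J(o) = -40
k = -150 (k = 30*(-5) = -150)
W(t, B) = ½ (W(t, B) = (B/B)/2 = (½)*1 = ½)
v = 4588 (v = -31*(-148) = 4588)
W(J(5), k) + v = ½ + 4588 = 9177/2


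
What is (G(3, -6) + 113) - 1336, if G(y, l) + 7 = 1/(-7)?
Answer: -8611/7 ≈ -1230.1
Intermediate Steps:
G(y, l) = -50/7 (G(y, l) = -7 + 1/(-7) = -7 - 1/7 = -50/7)
(G(3, -6) + 113) - 1336 = (-50/7 + 113) - 1336 = 741/7 - 1336 = -8611/7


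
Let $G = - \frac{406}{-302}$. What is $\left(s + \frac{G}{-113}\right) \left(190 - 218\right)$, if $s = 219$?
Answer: $- \frac{104624632}{17063} \approx -6131.7$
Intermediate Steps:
$G = \frac{203}{151}$ ($G = \left(-406\right) \left(- \frac{1}{302}\right) = \frac{203}{151} \approx 1.3444$)
$\left(s + \frac{G}{-113}\right) \left(190 - 218\right) = \left(219 + \frac{203}{151 \left(-113\right)}\right) \left(190 - 218\right) = \left(219 + \frac{203}{151} \left(- \frac{1}{113}\right)\right) \left(-28\right) = \left(219 - \frac{203}{17063}\right) \left(-28\right) = \frac{3736594}{17063} \left(-28\right) = - \frac{104624632}{17063}$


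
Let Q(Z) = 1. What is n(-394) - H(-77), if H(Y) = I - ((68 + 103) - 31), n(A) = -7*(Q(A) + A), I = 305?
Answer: 2586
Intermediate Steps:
n(A) = -7 - 7*A (n(A) = -7*(1 + A) = -7 - 7*A)
H(Y) = 165 (H(Y) = 305 - ((68 + 103) - 31) = 305 - (171 - 31) = 305 - 1*140 = 305 - 140 = 165)
n(-394) - H(-77) = (-7 - 7*(-394)) - 1*165 = (-7 + 2758) - 165 = 2751 - 165 = 2586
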